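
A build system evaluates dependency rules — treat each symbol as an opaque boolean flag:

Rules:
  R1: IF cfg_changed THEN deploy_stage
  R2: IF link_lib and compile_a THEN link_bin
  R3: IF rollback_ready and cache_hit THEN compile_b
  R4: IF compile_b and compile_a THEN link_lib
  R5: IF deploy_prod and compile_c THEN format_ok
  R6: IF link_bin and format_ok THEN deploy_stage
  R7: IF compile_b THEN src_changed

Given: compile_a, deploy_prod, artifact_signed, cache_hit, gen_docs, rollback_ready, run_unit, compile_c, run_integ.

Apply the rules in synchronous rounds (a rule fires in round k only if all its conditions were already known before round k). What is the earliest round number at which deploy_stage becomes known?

4

[1] R3 [IF rollback_ready and cache_hit THEN compile_b]; R5 [IF deploy_prod and compile_c THEN format_ok]. ⇒ new: compile_b, format_ok.
[2] R4 [IF compile_b and compile_a THEN link_lib]; R7 [IF compile_b THEN src_changed]. ⇒ new: link_lib, src_changed.
[3] R2 [IF link_lib and compile_a THEN link_bin]. ⇒ new: link_bin.
[4] R6 [IF link_bin and format_ok THEN deploy_stage]. ⇒ new: deploy_stage.
deploy_stage first appears in round 4.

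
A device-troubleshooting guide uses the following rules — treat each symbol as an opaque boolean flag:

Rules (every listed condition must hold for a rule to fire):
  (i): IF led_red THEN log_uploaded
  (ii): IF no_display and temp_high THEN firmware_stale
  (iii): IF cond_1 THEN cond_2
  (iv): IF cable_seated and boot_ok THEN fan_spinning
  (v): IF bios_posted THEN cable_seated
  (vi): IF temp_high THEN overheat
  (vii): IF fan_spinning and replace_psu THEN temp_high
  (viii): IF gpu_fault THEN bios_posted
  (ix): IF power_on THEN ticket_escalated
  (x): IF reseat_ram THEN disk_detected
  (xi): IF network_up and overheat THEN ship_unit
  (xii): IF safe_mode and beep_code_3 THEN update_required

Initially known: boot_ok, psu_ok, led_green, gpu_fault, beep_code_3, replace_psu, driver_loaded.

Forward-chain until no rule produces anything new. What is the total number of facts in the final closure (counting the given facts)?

12

Round 1: (viii) [IF gpu_fault THEN bios_posted]. New: bios_posted.
Round 2: (v) [IF bios_posted THEN cable_seated]. New: cable_seated.
Round 3: (iv) [IF cable_seated and boot_ok THEN fan_spinning]. New: fan_spinning.
Round 4: (vii) [IF fan_spinning and replace_psu THEN temp_high]. New: temp_high.
Round 5: (vi) [IF temp_high THEN overheat]. New: overheat.
Closure: {beep_code_3, bios_posted, boot_ok, cable_seated, driver_loaded, fan_spinning, gpu_fault, led_green, overheat, psu_ok, replace_psu, temp_high} — 12 facts.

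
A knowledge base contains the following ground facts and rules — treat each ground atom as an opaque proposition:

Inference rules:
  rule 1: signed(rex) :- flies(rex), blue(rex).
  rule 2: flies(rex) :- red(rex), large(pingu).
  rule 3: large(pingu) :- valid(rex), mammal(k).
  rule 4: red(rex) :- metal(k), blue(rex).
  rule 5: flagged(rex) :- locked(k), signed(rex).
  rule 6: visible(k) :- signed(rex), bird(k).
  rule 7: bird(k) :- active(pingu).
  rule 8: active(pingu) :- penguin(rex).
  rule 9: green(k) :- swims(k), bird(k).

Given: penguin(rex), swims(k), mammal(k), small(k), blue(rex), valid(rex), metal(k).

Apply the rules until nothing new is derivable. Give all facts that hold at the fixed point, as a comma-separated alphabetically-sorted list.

Round 1 fires rule 3, rule 4, rule 8, giving large(pingu), red(rex), active(pingu).
Round 2 fires rule 2, rule 7, giving flies(rex), bird(k).
Round 3 fires rule 1, rule 9, giving signed(rex), green(k).
Round 4 fires rule 6, giving visible(k).

active(pingu), bird(k), blue(rex), flies(rex), green(k), large(pingu), mammal(k), metal(k), penguin(rex), red(rex), signed(rex), small(k), swims(k), valid(rex), visible(k)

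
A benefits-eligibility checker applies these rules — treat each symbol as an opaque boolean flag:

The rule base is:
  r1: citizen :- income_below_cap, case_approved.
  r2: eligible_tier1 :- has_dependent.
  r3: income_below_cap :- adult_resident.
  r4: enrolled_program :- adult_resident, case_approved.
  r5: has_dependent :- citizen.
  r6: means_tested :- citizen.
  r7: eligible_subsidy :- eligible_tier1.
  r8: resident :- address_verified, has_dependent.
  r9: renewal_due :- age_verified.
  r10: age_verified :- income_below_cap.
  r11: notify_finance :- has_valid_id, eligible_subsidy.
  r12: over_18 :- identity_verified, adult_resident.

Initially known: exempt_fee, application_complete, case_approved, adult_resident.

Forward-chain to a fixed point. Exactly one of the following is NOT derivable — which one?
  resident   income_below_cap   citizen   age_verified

resident

Round 1: r3 [income_below_cap :- adult_resident.]; r4 [enrolled_program :- adult_resident, case_approved.]. Adds income_below_cap, enrolled_program.
Round 2: r1 [citizen :- income_below_cap, case_approved.]; r10 [age_verified :- income_below_cap.]. Adds citizen, age_verified.
Round 3: r5 [has_dependent :- citizen.]; r6 [means_tested :- citizen.]; r9 [renewal_due :- age_verified.]. Adds has_dependent, means_tested, renewal_due.
Round 4: r2 [eligible_tier1 :- has_dependent.]. Adds eligible_tier1.
Round 5: r7 [eligible_subsidy :- eligible_tier1.]. Adds eligible_subsidy.
Derived: citizen (round 2), income_below_cap (round 1), age_verified (round 2). resident never appears in any round.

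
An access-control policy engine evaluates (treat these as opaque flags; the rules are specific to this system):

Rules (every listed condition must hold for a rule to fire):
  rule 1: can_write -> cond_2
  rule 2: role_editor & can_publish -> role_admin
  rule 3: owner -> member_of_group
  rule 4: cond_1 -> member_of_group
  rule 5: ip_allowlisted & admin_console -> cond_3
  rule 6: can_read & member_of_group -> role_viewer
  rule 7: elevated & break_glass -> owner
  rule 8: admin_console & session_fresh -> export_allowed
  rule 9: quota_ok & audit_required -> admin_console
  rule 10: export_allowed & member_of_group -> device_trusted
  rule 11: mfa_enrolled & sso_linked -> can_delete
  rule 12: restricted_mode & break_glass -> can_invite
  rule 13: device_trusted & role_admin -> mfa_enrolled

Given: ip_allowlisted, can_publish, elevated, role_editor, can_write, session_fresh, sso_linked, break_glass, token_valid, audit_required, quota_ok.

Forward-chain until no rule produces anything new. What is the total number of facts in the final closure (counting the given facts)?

Round 1: rule 1 [can_write -> cond_2]; rule 2 [role_editor & can_publish -> role_admin]; rule 7 [elevated & break_glass -> owner]; rule 9 [quota_ok & audit_required -> admin_console]. Adds cond_2, role_admin, owner, admin_console.
Round 2: rule 3 [owner -> member_of_group]; rule 5 [ip_allowlisted & admin_console -> cond_3]; rule 8 [admin_console & session_fresh -> export_allowed]. Adds member_of_group, cond_3, export_allowed.
Round 3: rule 10 [export_allowed & member_of_group -> device_trusted]. Adds device_trusted.
Round 4: rule 13 [device_trusted & role_admin -> mfa_enrolled]. Adds mfa_enrolled.
Round 5: rule 11 [mfa_enrolled & sso_linked -> can_delete]. Adds can_delete.
Closure: {admin_console, audit_required, break_glass, can_delete, can_publish, can_write, cond_2, cond_3, device_trusted, elevated, export_allowed, ip_allowlisted, member_of_group, mfa_enrolled, owner, quota_ok, role_admin, role_editor, session_fresh, sso_linked, token_valid} — 21 facts.

21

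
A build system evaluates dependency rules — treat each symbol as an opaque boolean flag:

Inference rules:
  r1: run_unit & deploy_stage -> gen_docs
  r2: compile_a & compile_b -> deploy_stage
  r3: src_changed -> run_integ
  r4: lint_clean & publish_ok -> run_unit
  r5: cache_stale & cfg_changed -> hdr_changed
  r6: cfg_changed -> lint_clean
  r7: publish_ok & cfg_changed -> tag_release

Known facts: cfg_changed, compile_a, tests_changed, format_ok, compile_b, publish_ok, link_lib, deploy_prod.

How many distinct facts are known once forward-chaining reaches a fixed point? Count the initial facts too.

13

Round 1 fires r2, r6, r7, giving deploy_stage, lint_clean, tag_release.
Round 2 fires r4, giving run_unit.
Round 3 fires r1, giving gen_docs.
Closure: {cfg_changed, compile_a, compile_b, deploy_prod, deploy_stage, format_ok, gen_docs, link_lib, lint_clean, publish_ok, run_unit, tag_release, tests_changed} — 13 facts.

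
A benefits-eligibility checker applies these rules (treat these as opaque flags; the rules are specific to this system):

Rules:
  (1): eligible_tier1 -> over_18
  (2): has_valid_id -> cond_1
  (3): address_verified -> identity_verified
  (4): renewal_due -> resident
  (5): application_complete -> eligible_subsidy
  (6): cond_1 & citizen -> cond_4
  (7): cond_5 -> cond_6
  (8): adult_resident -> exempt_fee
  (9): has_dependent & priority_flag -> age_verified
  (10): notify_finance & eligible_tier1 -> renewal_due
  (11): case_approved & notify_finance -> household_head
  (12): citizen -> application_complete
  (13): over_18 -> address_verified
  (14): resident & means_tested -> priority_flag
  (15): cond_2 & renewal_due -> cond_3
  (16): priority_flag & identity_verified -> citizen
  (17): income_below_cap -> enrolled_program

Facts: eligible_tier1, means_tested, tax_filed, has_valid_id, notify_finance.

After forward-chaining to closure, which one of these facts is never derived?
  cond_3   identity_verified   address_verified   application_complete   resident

Round 1: (1) [eligible_tier1 -> over_18]; (2) [has_valid_id -> cond_1]; (10) [notify_finance & eligible_tier1 -> renewal_due]. Adds over_18, cond_1, renewal_due.
Round 2: (4) [renewal_due -> resident]; (13) [over_18 -> address_verified]. Adds resident, address_verified.
Round 3: (3) [address_verified -> identity_verified]; (14) [resident & means_tested -> priority_flag]. Adds identity_verified, priority_flag.
Round 4: (16) [priority_flag & identity_verified -> citizen]. Adds citizen.
Round 5: (6) [cond_1 & citizen -> cond_4]; (12) [citizen -> application_complete]. Adds cond_4, application_complete.
Round 6: (5) [application_complete -> eligible_subsidy]. Adds eligible_subsidy.
Derived: identity_verified (round 3), application_complete (round 5), resident (round 2), address_verified (round 2). cond_3 never appears in any round.

cond_3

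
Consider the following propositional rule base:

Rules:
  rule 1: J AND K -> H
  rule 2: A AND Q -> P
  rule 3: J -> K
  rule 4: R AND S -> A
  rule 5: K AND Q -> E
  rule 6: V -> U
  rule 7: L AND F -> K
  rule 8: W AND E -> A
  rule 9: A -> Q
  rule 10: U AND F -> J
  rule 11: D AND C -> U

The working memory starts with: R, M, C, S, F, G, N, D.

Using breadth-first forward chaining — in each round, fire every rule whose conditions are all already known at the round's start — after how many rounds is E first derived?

Round 1 — rule 4, rule 11, derive A, U.
Round 2 — rule 9, rule 10, derive Q, J.
Round 3 — rule 2, rule 3, derive P, K.
Round 4 — rule 1, rule 5, derive H, E.
E first appears in round 4.

4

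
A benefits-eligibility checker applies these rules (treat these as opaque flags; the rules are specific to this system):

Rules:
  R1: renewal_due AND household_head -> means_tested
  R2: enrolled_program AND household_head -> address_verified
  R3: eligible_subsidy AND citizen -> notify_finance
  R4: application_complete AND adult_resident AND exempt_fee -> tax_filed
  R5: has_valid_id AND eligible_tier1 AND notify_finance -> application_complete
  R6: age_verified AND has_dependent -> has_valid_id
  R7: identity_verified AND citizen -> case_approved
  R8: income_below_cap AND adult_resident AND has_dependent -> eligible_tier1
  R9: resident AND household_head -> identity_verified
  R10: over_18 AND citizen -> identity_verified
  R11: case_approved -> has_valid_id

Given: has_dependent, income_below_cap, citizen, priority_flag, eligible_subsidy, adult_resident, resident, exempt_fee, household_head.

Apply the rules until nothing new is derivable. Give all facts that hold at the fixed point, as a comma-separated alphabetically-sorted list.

Round 1 — R3, R8, R9, derive notify_finance, eligible_tier1, identity_verified.
Round 2 — R7, derive case_approved.
Round 3 — R11, derive has_valid_id.
Round 4 — R5, derive application_complete.
Round 5 — R4, derive tax_filed.

adult_resident, application_complete, case_approved, citizen, eligible_subsidy, eligible_tier1, exempt_fee, has_dependent, has_valid_id, household_head, identity_verified, income_below_cap, notify_finance, priority_flag, resident, tax_filed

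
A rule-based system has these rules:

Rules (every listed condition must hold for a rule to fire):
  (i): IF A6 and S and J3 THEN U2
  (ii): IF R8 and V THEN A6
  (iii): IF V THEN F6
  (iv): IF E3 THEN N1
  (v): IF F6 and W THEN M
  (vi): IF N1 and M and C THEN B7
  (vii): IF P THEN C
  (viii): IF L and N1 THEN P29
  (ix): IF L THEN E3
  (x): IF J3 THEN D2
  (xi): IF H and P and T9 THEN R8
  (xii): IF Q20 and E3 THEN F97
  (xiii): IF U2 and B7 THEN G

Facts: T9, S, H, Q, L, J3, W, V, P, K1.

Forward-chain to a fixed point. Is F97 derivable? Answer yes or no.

[1] (iii) [IF V THEN F6]; (vii) [IF P THEN C]; (ix) [IF L THEN E3]; (x) [IF J3 THEN D2]; (xi) [IF H and P and T9 THEN R8]. ⇒ new: F6, C, E3, D2, R8.
[2] (ii) [IF R8 and V THEN A6]; (iv) [IF E3 THEN N1]; (v) [IF F6 and W THEN M]. ⇒ new: A6, N1, M.
[3] (i) [IF A6 and S and J3 THEN U2]; (vi) [IF N1 and M and C THEN B7]; (viii) [IF L and N1 THEN P29]. ⇒ new: U2, B7, P29.
[4] (xiii) [IF U2 and B7 THEN G]. ⇒ new: G.
Fixed point reached. F97 is concluded only by (xii); (xii) needs Q20 (never derived).

no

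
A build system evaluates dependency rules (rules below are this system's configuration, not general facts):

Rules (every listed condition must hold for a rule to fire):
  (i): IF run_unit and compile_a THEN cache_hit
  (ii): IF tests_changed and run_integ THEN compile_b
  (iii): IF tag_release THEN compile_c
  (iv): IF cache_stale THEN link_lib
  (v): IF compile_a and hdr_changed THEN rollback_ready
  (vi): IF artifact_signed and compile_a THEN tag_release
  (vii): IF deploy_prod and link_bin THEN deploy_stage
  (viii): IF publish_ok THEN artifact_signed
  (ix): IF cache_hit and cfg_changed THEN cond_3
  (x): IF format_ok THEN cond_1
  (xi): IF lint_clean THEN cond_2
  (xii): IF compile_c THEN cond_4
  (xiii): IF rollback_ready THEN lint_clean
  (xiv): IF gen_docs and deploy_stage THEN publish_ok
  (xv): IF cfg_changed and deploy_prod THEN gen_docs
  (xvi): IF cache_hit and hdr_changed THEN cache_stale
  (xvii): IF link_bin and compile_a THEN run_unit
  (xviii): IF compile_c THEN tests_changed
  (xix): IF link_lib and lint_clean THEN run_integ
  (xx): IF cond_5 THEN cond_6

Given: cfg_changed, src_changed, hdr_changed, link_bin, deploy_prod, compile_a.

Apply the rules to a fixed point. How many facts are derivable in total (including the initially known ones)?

Round 1: (v) [IF compile_a and hdr_changed THEN rollback_ready]; (vii) [IF deploy_prod and link_bin THEN deploy_stage]; (xv) [IF cfg_changed and deploy_prod THEN gen_docs]; (xvii) [IF link_bin and compile_a THEN run_unit]. Adds rollback_ready, deploy_stage, gen_docs, run_unit.
Round 2: (i) [IF run_unit and compile_a THEN cache_hit]; (xiii) [IF rollback_ready THEN lint_clean]; (xiv) [IF gen_docs and deploy_stage THEN publish_ok]. Adds cache_hit, lint_clean, publish_ok.
Round 3: (viii) [IF publish_ok THEN artifact_signed]; (ix) [IF cache_hit and cfg_changed THEN cond_3]; (xi) [IF lint_clean THEN cond_2]; (xvi) [IF cache_hit and hdr_changed THEN cache_stale]. Adds artifact_signed, cond_3, cond_2, cache_stale.
Round 4: (iv) [IF cache_stale THEN link_lib]; (vi) [IF artifact_signed and compile_a THEN tag_release]. Adds link_lib, tag_release.
Round 5: (iii) [IF tag_release THEN compile_c]; (xix) [IF link_lib and lint_clean THEN run_integ]. Adds compile_c, run_integ.
Round 6: (xii) [IF compile_c THEN cond_4]; (xviii) [IF compile_c THEN tests_changed]. Adds cond_4, tests_changed.
Round 7: (ii) [IF tests_changed and run_integ THEN compile_b]. Adds compile_b.
Closure: {artifact_signed, cache_hit, cache_stale, cfg_changed, compile_a, compile_b, compile_c, cond_2, cond_3, cond_4, deploy_prod, deploy_stage, gen_docs, hdr_changed, link_bin, link_lib, lint_clean, publish_ok, rollback_ready, run_integ, run_unit, src_changed, tag_release, tests_changed} — 24 facts.

24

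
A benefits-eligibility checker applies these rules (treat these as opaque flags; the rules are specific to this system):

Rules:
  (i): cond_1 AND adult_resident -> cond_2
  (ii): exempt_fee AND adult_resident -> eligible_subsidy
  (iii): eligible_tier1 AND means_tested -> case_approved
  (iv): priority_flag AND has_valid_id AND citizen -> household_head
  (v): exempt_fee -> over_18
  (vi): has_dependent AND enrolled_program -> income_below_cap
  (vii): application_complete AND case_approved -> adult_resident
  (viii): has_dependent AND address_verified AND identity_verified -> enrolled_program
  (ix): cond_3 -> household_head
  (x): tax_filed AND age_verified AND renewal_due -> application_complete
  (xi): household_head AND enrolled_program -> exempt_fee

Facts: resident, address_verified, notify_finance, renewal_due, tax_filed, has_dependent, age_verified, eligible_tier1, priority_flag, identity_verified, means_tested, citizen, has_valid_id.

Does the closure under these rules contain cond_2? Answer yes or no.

Round 1: (iii) [eligible_tier1 AND means_tested -> case_approved]; (iv) [priority_flag AND has_valid_id AND citizen -> household_head]; (viii) [has_dependent AND address_verified AND identity_verified -> enrolled_program]; (x) [tax_filed AND age_verified AND renewal_due -> application_complete]. New: case_approved, household_head, enrolled_program, application_complete.
Round 2: (vi) [has_dependent AND enrolled_program -> income_below_cap]; (vii) [application_complete AND case_approved -> adult_resident]; (xi) [household_head AND enrolled_program -> exempt_fee]. New: income_below_cap, adult_resident, exempt_fee.
Round 3: (ii) [exempt_fee AND adult_resident -> eligible_subsidy]; (v) [exempt_fee -> over_18]. New: eligible_subsidy, over_18.
Fixed point reached. cond_2 is concluded only by (i); (i) needs cond_1 (never derived).

no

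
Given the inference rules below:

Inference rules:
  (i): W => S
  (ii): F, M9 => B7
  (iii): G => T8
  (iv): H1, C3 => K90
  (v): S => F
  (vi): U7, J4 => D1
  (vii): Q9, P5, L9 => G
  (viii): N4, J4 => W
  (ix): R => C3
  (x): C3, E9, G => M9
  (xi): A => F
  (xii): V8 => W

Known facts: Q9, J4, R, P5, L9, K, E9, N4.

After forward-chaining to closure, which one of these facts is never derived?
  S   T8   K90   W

Round 1: (vii) [Q9, P5, L9 => G]; (viii) [N4, J4 => W]; (ix) [R => C3]. New: G, W, C3.
Round 2: (i) [W => S]; (iii) [G => T8]; (x) [C3, E9, G => M9]. New: S, T8, M9.
Round 3: (v) [S => F]. New: F.
Round 4: (ii) [F, M9 => B7]. New: B7.
Derived: W (round 1), S (round 2), T8 (round 2). K90 never appears in any round.

K90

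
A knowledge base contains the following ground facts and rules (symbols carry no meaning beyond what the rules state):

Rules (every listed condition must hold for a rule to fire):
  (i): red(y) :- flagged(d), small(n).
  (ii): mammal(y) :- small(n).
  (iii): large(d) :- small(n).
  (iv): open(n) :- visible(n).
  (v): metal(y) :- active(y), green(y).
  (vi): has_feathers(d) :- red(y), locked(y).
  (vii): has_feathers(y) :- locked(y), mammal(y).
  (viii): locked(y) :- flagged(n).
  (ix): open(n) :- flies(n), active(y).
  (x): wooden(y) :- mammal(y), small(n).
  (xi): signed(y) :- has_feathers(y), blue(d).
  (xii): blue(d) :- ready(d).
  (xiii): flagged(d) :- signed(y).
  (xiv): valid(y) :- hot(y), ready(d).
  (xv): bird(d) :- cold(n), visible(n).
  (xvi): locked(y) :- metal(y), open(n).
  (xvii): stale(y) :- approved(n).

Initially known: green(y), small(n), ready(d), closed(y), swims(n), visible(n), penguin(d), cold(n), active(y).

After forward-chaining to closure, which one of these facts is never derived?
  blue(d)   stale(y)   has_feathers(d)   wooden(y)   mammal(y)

stale(y)

Round 1: (ii) [mammal(y) :- small(n).]; (iii) [large(d) :- small(n).]; (iv) [open(n) :- visible(n).]; (v) [metal(y) :- active(y), green(y).]; (xii) [blue(d) :- ready(d).]; (xv) [bird(d) :- cold(n), visible(n).]. New: mammal(y), large(d), open(n), metal(y), blue(d), bird(d).
Round 2: (x) [wooden(y) :- mammal(y), small(n).]; (xvi) [locked(y) :- metal(y), open(n).]. New: wooden(y), locked(y).
Round 3: (vii) [has_feathers(y) :- locked(y), mammal(y).]. New: has_feathers(y).
Round 4: (xi) [signed(y) :- has_feathers(y), blue(d).]. New: signed(y).
Round 5: (xiii) [flagged(d) :- signed(y).]. New: flagged(d).
Round 6: (i) [red(y) :- flagged(d), small(n).]. New: red(y).
Round 7: (vi) [has_feathers(d) :- red(y), locked(y).]. New: has_feathers(d).
Derived: has_feathers(d) (round 7), wooden(y) (round 2), blue(d) (round 1), mammal(y) (round 1). stale(y) never appears in any round.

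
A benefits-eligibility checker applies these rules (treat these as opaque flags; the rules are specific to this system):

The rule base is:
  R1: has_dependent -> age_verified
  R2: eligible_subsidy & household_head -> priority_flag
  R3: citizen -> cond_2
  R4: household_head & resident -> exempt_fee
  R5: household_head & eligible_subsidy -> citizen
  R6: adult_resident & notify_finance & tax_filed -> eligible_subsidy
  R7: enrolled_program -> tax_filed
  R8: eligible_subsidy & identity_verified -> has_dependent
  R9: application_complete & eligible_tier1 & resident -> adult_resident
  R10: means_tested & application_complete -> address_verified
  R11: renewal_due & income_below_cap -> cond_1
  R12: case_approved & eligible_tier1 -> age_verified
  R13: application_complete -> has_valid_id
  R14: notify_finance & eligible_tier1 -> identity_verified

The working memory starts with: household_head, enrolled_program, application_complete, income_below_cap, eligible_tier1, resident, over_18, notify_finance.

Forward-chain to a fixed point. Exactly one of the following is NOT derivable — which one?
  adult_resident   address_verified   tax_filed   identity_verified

Round 1 fires R4, R7, R9, R13, R14, giving exempt_fee, tax_filed, adult_resident, has_valid_id, identity_verified.
Round 2 fires R6, giving eligible_subsidy.
Round 3 fires R2, R5, R8, giving priority_flag, citizen, has_dependent.
Round 4 fires R1, R3, giving age_verified, cond_2.
Derived: identity_verified (round 1), tax_filed (round 1), adult_resident (round 1). address_verified never appears in any round.

address_verified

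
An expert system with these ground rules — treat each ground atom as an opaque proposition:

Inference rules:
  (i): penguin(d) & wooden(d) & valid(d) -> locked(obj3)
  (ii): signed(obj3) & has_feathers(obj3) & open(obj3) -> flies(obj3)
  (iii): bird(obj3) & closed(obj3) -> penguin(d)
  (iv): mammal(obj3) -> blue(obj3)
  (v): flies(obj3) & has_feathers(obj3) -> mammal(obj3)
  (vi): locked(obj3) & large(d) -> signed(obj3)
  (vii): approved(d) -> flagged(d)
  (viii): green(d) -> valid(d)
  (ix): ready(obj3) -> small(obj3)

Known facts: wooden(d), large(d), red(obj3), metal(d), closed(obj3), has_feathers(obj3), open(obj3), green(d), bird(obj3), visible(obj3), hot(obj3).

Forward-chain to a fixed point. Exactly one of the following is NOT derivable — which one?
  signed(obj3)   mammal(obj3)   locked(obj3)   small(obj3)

Round 1 fires (iii), (viii), giving penguin(d), valid(d).
Round 2 fires (i), giving locked(obj3).
Round 3 fires (vi), giving signed(obj3).
Round 4 fires (ii), giving flies(obj3).
Round 5 fires (v), giving mammal(obj3).
Round 6 fires (iv), giving blue(obj3).
Derived: signed(obj3) (round 3), locked(obj3) (round 2), mammal(obj3) (round 5). small(obj3) never appears in any round.

small(obj3)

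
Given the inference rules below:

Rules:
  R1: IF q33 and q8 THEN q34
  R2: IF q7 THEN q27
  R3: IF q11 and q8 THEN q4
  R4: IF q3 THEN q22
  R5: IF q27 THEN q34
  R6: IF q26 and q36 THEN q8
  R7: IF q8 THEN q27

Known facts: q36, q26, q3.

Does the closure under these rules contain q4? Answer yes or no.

Round 1 — R4, R6, derive q22, q8.
Round 2 — R7, derive q27.
Round 3 — R5, derive q34.
Fixed point reached. q4 is concluded only by R3; R3 needs q11 (never derived).

no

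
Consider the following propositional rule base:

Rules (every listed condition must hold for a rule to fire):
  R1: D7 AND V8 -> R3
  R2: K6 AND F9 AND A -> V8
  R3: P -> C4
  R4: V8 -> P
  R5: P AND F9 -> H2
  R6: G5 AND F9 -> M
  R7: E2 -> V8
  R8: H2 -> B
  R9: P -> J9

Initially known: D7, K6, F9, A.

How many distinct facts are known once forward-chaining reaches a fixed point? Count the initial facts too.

Round 1: R2 [K6 AND F9 AND A -> V8]. Adds V8.
Round 2: R1 [D7 AND V8 -> R3]; R4 [V8 -> P]. Adds R3, P.
Round 3: R3 [P -> C4]; R5 [P AND F9 -> H2]; R9 [P -> J9]. Adds C4, H2, J9.
Round 4: R8 [H2 -> B]. Adds B.
Closure: {A, B, C4, D7, F9, H2, J9, K6, P, R3, V8} — 11 facts.

11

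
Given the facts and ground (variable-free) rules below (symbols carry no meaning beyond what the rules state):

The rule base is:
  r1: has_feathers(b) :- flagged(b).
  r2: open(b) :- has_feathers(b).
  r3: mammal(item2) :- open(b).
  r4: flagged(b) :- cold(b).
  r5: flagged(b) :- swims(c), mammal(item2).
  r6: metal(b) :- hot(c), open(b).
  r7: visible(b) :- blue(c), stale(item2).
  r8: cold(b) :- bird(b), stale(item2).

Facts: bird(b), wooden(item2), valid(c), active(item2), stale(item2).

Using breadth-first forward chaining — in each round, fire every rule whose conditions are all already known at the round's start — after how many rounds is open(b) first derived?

4

Round 1 — r8, derive cold(b).
Round 2 — r4, derive flagged(b).
Round 3 — r1, derive has_feathers(b).
Round 4 — r2, derive open(b).
open(b) first appears in round 4.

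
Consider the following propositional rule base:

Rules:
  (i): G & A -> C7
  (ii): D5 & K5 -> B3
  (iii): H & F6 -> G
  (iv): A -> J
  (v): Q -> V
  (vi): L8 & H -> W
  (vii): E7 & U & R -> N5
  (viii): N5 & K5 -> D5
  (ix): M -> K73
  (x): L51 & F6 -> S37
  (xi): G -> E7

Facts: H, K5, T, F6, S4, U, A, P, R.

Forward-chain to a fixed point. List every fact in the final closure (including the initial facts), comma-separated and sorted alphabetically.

A, B3, C7, D5, E7, F6, G, H, J, K5, N5, P, R, S4, T, U

Round 1: (iii) [H & F6 -> G]; (iv) [A -> J]. Adds G, J.
Round 2: (i) [G & A -> C7]; (xi) [G -> E7]. Adds C7, E7.
Round 3: (vii) [E7 & U & R -> N5]. Adds N5.
Round 4: (viii) [N5 & K5 -> D5]. Adds D5.
Round 5: (ii) [D5 & K5 -> B3]. Adds B3.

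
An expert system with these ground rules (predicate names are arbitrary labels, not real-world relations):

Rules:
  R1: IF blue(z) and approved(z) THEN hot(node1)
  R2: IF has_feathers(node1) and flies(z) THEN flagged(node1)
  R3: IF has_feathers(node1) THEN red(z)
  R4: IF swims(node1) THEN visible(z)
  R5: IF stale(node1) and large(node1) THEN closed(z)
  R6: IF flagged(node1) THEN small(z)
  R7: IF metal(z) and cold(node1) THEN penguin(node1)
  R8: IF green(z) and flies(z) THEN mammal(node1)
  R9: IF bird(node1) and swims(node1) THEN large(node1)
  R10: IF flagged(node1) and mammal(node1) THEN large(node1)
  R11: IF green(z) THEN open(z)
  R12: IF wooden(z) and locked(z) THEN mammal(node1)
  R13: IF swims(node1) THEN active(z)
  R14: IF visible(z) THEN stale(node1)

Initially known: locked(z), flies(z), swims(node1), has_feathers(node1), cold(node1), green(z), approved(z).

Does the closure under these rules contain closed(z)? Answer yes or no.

yes

Round 1 — R2, R3, R4, R8, R11, R13, derive flagged(node1), red(z), visible(z), mammal(node1), open(z), active(z).
Round 2 — R6, R10, R14, derive small(z), large(node1), stale(node1).
Round 3 — R5, derive closed(z).
closed(z) appears in round 3, so it is derivable.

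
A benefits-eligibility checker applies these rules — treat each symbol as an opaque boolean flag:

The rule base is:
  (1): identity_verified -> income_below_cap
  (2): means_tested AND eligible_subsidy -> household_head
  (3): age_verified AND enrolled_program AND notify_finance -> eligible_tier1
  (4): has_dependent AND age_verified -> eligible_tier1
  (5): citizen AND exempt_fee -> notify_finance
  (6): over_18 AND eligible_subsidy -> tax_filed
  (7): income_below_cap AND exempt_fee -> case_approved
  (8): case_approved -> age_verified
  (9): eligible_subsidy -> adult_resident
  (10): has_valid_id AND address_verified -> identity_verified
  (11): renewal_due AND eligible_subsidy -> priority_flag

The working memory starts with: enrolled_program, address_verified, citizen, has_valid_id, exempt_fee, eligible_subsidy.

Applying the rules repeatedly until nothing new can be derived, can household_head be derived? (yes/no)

no

Round 1 — (5), (9), (10), derive notify_finance, adult_resident, identity_verified.
Round 2 — (1), derive income_below_cap.
Round 3 — (7), derive case_approved.
Round 4 — (8), derive age_verified.
Round 5 — (3), derive eligible_tier1.
Fixed point reached. household_head is concluded only by (2); (2) needs means_tested (never derived).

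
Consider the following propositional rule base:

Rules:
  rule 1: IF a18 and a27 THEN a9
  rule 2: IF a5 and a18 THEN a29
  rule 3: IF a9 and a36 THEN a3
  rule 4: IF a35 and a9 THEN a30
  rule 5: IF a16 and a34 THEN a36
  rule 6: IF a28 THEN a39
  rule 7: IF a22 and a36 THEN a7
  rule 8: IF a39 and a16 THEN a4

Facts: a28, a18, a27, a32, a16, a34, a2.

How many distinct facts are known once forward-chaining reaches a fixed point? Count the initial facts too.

Round 1: rule 1 [IF a18 and a27 THEN a9]; rule 5 [IF a16 and a34 THEN a36]; rule 6 [IF a28 THEN a39]. New: a9, a36, a39.
Round 2: rule 3 [IF a9 and a36 THEN a3]; rule 8 [IF a39 and a16 THEN a4]. New: a3, a4.
Closure: {a16, a18, a2, a27, a28, a3, a32, a34, a36, a39, a4, a9} — 12 facts.

12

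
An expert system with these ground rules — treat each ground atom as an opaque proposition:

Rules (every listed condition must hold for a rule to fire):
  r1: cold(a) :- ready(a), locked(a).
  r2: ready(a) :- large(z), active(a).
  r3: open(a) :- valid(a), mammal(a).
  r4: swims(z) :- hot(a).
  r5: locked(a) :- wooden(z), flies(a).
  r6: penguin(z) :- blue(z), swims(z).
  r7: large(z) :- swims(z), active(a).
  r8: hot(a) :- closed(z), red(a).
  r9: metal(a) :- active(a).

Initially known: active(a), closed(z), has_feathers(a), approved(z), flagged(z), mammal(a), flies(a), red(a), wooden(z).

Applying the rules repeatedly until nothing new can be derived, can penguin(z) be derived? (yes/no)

no

Round 1 — r5, r8, r9, derive locked(a), hot(a), metal(a).
Round 2 — r4, derive swims(z).
Round 3 — r7, derive large(z).
Round 4 — r2, derive ready(a).
Round 5 — r1, derive cold(a).
Fixed point reached. penguin(z) is concluded only by r6; r6 needs blue(z) (never derived).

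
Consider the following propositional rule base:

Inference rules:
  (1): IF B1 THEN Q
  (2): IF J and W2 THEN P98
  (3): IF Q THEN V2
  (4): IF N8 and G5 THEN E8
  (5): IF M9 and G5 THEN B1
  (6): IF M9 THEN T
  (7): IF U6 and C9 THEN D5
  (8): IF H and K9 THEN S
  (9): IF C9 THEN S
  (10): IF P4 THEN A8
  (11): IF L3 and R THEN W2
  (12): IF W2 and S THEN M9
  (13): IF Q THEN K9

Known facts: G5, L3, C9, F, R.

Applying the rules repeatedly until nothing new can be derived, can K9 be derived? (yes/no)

Round 1: (9) [IF C9 THEN S]; (11) [IF L3 and R THEN W2]. Adds S, W2.
Round 2: (12) [IF W2 and S THEN M9]. Adds M9.
Round 3: (5) [IF M9 and G5 THEN B1]; (6) [IF M9 THEN T]. Adds B1, T.
Round 4: (1) [IF B1 THEN Q]. Adds Q.
Round 5: (3) [IF Q THEN V2]; (13) [IF Q THEN K9]. Adds V2, K9.
K9 appears in round 5, so it is derivable.

yes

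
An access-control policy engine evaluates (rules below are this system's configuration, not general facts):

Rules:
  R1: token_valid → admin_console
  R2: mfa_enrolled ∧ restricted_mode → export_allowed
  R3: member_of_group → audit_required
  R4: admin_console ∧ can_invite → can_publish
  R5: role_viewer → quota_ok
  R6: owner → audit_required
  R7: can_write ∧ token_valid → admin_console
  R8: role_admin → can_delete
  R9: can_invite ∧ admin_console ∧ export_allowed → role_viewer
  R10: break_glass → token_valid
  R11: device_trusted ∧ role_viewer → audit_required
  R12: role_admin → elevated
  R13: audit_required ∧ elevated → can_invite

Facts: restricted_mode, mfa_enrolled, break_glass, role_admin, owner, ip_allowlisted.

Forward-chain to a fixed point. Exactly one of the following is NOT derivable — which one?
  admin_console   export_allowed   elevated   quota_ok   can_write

can_write

Round 1: R2 [mfa_enrolled ∧ restricted_mode → export_allowed]; R6 [owner → audit_required]; R8 [role_admin → can_delete]; R10 [break_glass → token_valid]; R12 [role_admin → elevated]. Adds export_allowed, audit_required, can_delete, token_valid, elevated.
Round 2: R1 [token_valid → admin_console]; R13 [audit_required ∧ elevated → can_invite]. Adds admin_console, can_invite.
Round 3: R4 [admin_console ∧ can_invite → can_publish]; R9 [can_invite ∧ admin_console ∧ export_allowed → role_viewer]. Adds can_publish, role_viewer.
Round 4: R5 [role_viewer → quota_ok]. Adds quota_ok.
Derived: elevated (round 1), admin_console (round 2), quota_ok (round 4), export_allowed (round 1). can_write never appears in any round.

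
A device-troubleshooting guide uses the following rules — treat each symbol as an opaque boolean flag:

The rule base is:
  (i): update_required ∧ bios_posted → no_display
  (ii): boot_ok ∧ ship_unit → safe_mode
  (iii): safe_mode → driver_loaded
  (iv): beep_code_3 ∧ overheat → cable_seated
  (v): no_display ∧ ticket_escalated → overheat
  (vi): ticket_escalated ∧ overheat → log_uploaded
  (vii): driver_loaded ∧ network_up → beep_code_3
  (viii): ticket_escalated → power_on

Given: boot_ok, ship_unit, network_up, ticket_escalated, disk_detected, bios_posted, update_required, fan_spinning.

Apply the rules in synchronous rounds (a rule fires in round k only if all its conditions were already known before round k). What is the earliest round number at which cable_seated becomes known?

4

Round 1: (i) [update_required ∧ bios_posted → no_display]; (ii) [boot_ok ∧ ship_unit → safe_mode]; (viii) [ticket_escalated → power_on]. Adds no_display, safe_mode, power_on.
Round 2: (iii) [safe_mode → driver_loaded]; (v) [no_display ∧ ticket_escalated → overheat]. Adds driver_loaded, overheat.
Round 3: (vi) [ticket_escalated ∧ overheat → log_uploaded]; (vii) [driver_loaded ∧ network_up → beep_code_3]. Adds log_uploaded, beep_code_3.
Round 4: (iv) [beep_code_3 ∧ overheat → cable_seated]. Adds cable_seated.
cable_seated first appears in round 4.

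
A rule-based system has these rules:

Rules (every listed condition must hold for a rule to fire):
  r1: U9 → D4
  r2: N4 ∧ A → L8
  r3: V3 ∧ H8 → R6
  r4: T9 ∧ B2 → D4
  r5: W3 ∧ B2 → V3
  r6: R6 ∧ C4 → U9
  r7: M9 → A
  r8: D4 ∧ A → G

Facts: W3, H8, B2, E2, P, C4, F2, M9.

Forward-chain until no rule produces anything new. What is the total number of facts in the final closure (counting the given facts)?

Round 1 — r5, r7, derive V3, A.
Round 2 — r3, derive R6.
Round 3 — r6, derive U9.
Round 4 — r1, derive D4.
Round 5 — r8, derive G.
Closure: {A, B2, C4, D4, E2, F2, G, H8, M9, P, R6, U9, V3, W3} — 14 facts.

14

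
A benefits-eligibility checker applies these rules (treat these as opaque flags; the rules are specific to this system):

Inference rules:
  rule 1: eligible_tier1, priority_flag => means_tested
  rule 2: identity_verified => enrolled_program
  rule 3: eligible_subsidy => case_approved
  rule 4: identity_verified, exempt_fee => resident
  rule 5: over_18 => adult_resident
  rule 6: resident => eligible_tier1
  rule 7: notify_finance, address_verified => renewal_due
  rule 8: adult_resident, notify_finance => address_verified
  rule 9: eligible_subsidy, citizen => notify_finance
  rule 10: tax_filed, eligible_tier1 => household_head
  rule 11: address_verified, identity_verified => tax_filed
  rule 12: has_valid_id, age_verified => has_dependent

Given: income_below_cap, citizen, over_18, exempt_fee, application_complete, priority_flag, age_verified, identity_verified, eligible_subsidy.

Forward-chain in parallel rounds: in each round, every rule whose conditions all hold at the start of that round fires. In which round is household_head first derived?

4

Round 1 — rule 2, rule 3, rule 4, rule 5, rule 9, derive enrolled_program, case_approved, resident, adult_resident, notify_finance.
Round 2 — rule 6, rule 8, derive eligible_tier1, address_verified.
Round 3 — rule 1, rule 7, rule 11, derive means_tested, renewal_due, tax_filed.
Round 4 — rule 10, derive household_head.
household_head first appears in round 4.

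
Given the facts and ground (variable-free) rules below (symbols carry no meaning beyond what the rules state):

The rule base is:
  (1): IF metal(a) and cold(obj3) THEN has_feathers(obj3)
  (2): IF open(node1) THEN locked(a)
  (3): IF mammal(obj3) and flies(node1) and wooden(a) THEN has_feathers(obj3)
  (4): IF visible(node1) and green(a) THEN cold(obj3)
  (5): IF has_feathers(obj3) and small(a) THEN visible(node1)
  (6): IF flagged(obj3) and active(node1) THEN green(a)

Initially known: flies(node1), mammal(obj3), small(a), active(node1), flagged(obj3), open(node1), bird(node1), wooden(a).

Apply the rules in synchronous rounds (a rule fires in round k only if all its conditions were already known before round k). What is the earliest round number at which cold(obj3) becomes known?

3

Round 1 — (2), (3), (6), derive locked(a), has_feathers(obj3), green(a).
Round 2 — (5), derive visible(node1).
Round 3 — (4), derive cold(obj3).
cold(obj3) first appears in round 3.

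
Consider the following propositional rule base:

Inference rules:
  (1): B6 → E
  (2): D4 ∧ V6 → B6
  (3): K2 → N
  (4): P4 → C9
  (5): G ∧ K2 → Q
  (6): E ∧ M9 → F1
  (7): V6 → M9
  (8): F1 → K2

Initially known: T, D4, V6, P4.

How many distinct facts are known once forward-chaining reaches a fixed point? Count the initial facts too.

Round 1: (2) [D4 ∧ V6 → B6]; (4) [P4 → C9]; (7) [V6 → M9]. Adds B6, C9, M9.
Round 2: (1) [B6 → E]. Adds E.
Round 3: (6) [E ∧ M9 → F1]. Adds F1.
Round 4: (8) [F1 → K2]. Adds K2.
Round 5: (3) [K2 → N]. Adds N.
Closure: {B6, C9, D4, E, F1, K2, M9, N, P4, T, V6} — 11 facts.

11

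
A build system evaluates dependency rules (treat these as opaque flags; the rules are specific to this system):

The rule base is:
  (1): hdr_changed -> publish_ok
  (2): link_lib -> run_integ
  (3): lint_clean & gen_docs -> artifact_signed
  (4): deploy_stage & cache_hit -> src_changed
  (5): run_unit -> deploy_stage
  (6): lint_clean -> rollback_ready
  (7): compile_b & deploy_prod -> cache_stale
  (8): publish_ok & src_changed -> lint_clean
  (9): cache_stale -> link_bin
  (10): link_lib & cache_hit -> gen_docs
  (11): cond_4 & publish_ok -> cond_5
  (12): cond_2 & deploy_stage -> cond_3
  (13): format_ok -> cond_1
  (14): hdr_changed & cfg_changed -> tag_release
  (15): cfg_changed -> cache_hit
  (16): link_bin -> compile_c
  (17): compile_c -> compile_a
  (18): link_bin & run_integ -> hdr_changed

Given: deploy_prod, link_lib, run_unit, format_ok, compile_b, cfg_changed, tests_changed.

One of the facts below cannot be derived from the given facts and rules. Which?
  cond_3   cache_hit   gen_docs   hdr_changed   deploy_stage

cond_3

Round 1 fires (2), (5), (7), (13), (15), giving run_integ, deploy_stage, cache_stale, cond_1, cache_hit.
Round 2 fires (4), (9), (10), giving src_changed, link_bin, gen_docs.
Round 3 fires (16), (18), giving compile_c, hdr_changed.
Round 4 fires (1), (14), (17), giving publish_ok, tag_release, compile_a.
Round 5 fires (8), giving lint_clean.
Round 6 fires (3), (6), giving artifact_signed, rollback_ready.
Derived: hdr_changed (round 3), gen_docs (round 2), deploy_stage (round 1), cache_hit (round 1). cond_3 never appears in any round.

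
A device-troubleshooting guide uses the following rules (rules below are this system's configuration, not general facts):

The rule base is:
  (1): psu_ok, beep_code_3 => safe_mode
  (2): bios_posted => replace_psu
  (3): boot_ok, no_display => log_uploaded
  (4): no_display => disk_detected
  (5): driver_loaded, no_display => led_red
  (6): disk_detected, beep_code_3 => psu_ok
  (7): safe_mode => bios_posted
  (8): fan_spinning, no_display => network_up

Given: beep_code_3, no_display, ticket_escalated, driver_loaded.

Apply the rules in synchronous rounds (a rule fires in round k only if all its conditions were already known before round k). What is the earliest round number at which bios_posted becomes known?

4

Round 1: (4) [no_display => disk_detected]; (5) [driver_loaded, no_display => led_red]. Adds disk_detected, led_red.
Round 2: (6) [disk_detected, beep_code_3 => psu_ok]. Adds psu_ok.
Round 3: (1) [psu_ok, beep_code_3 => safe_mode]. Adds safe_mode.
Round 4: (7) [safe_mode => bios_posted]. Adds bios_posted.
bios_posted first appears in round 4.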